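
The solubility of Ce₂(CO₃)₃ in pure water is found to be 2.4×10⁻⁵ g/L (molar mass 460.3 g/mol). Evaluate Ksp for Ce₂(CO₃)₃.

Ksp = 4.2×10⁻³⁵

s = (2.4×10⁻⁵ g L⁻¹)/(460.3 g mol⁻¹) = 5.214×10⁻⁸ M
Ce₂(CO₃)₃(s) ⇌ 2 Ce³⁺(aq) + 3 CO₃²⁻(aq)
For each mole of Ce₂(CO₃)₃ that dissolves per liter, [Ce³⁺] = 2s and [CO₃²⁻] = 3s; let s denote this solubility.
Ksp = [Ce³⁺]^2[CO₃²⁻]^3 = (2s)^2 · (3s)^3 = 108s^5
Ksp = 108 × (5.214×10⁻⁸)^5 = 4.2×10⁻³⁵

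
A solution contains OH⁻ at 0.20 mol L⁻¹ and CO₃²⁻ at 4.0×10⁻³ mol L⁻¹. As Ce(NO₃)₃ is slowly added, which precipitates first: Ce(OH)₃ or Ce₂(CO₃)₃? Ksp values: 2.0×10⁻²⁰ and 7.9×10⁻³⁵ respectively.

Each salt precipitates once Q = Ksp for that salt.
For Ce(OH)₃: [Ce³⁺] = (Ksp/[OH⁻]^3) = 2.5×10⁻¹⁸ mol L⁻¹
For Ce₂(CO₃)₃: [Ce³⁺] = (Ksp/[CO₃²⁻]^3)^(1/2) = 3.5×10⁻¹⁴ mol L⁻¹
Ce(OH)₃ requires the lower [Ce³⁺], so it precipitates first.

Ce(OH)₃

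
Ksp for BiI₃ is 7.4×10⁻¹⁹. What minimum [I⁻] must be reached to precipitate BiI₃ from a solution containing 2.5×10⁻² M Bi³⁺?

3.1×10⁻⁶ M

Precipitation begins when Q = Ksp.
BiI₃(s) ⇌ Bi³⁺(aq) + 3 I⁻(aq)
Ksp = [Bi³⁺][I⁻]^3 = [I⁻]^3(2.5×10⁻²)
[I⁻]^3 = 7.4×10⁻¹⁹ / (2.5×10⁻²) = 3.0×10⁻¹⁷
[I⁻] = 3.1×10⁻⁶ M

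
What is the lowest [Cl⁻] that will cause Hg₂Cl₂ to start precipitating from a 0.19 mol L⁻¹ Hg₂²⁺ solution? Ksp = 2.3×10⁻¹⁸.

3.5×10⁻⁹ M

A salt starts to precipitate once the ion product Q reaches its Ksp.
Hg₂Cl₂(s) ⇌ Hg₂²⁺(aq) + 2 Cl⁻(aq)
Ksp = [Hg₂²⁺][Cl⁻]^2 = [Cl⁻]^2(0.19)
[Cl⁻]^2 = 2.3×10⁻¹⁸ / (0.19) = 1.2×10⁻¹⁷
[Cl⁻] = 3.5×10⁻⁹ mol L⁻¹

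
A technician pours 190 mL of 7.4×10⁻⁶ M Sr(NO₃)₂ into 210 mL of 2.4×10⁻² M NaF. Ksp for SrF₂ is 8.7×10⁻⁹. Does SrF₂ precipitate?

No

After mixing, V = 190 mL + 210 mL = 400 mL.
[Sr²⁺] = (7.4×10⁻⁶)(190)/400 = 3.5×10⁻⁶ M
[F⁻] = (2.4×10⁻²)(210)/400 = 1.3×10⁻² M
Q = [Sr²⁺][F⁻]^2 = 5.6×10⁻¹⁰
Q < Ksp (5.6×10⁻¹⁰ vs 8.7×10⁻⁹); the solution remains unsaturated and no precipitate forms.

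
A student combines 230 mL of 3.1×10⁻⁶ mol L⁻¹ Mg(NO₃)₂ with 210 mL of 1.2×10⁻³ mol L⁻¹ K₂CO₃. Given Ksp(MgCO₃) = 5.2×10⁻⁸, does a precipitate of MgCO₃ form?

The combined volume is 440 mL.
[Mg²⁺] = (3.1×10⁻⁶)(230)/440 = 1.6×10⁻⁶ mol L⁻¹
[CO₃²⁻] = (1.2×10⁻³)(210)/440 = 5.7×10⁻⁴ mol L⁻¹
Q = [Mg²⁺][CO₃²⁻] = 9.3×10⁻¹⁰
Q < Ksp (9.3×10⁻¹⁰ vs 5.2×10⁻⁸); the solution remains unsaturated and no precipitate forms.

No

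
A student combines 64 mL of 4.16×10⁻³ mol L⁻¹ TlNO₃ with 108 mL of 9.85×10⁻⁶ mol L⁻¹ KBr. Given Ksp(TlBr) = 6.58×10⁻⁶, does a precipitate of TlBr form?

No

After mixing, V = 64 mL + 108 mL = 172 mL.
[Tl⁺] = (4.16×10⁻³)(64)/172 = 1.55×10⁻³ mol L⁻¹
[Br⁻] = (9.85×10⁻⁶)(108)/172 = 6.18×10⁻⁶ mol L⁻¹
Q = [Tl⁺][Br⁻] = 9.57×10⁻⁹
Since Q (9.57×10⁻⁹) is less than Ksp (6.58×10⁻⁶), no TlBr precipitates.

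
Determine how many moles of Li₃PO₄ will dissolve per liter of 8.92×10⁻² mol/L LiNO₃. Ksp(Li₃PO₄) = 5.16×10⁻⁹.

Li₃PO₄(s) ⇌ 3 Li⁺(aq) + PO₄³⁻(aq)
Li⁺ is already present at 8.92×10⁻² mol/L. If s mol/L of Li₃PO₄ dissolves, [PO₄³⁻] = s while [Li⁺] ≈ 8.92×10⁻² mol/L.
Ksp = [Li⁺]^3[PO₄³⁻] = (8.92×10⁻²)^3s
s = 5.16×10⁻⁹ / (8.92×10⁻²)^3 = 7.27×10⁻⁶
s = 7.27×10⁻⁶ mol/L

7.27×10⁻⁶ M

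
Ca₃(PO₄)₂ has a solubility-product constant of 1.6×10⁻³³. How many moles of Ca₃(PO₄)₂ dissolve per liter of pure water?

Ca₃(PO₄)₂(s) ⇌ 3 Ca²⁺(aq) + 2 PO₄³⁻(aq)
If s mol/L of Ca₃(PO₄)₂ dissolves, [Ca²⁺] = 3s and [PO₄³⁻] = 2s.
Ksp = [Ca²⁺]^3[PO₄³⁻]^2 = (3s)^3 · (2s)^2 = 108s^5
108s^5 = 1.6×10⁻³³  ⇒  s^5 = 1.5×10⁻³⁵
s = (1.5×10⁻³⁵)^(1/5) = 1.1×10⁻⁷ M

1.1×10⁻⁷ M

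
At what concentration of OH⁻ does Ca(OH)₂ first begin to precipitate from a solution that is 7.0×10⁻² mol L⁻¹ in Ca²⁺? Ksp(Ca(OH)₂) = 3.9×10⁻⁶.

A salt starts to precipitate once the ion product Q reaches its Ksp.
Ca(OH)₂(s) ⇌ Ca²⁺(aq) + 2 OH⁻(aq)
Ksp = [Ca²⁺][OH⁻]^2 = [OH⁻]^2(7.0×10⁻²)
[OH⁻]^2 = 3.9×10⁻⁶ / (7.0×10⁻²) = 5.6×10⁻⁵
[OH⁻] = 7.5×10⁻³ mol L⁻¹

7.5×10⁻³ M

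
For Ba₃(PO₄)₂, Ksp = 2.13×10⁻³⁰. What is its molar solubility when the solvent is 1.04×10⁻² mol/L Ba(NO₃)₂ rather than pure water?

6.88×10⁻¹³ M

Ba₃(PO₄)₂(s) ⇌ 3 Ba²⁺(aq) + 2 PO₄³⁻(aq)
With Ba²⁺ already at 1.04×10⁻² mol/L and s small, take [Ba²⁺] ≈ 1.04×10⁻² mol/L and [PO₄³⁻] = 2s.
Ksp = [Ba²⁺]^3[PO₄³⁻]^2 = (1.04×10⁻²)^3(2s)^2
(2s)^2 = 2.13×10⁻³⁰ / (1.04×10⁻²)^3 = 1.89×10⁻²⁴
s = 6.88×10⁻¹³ mol/L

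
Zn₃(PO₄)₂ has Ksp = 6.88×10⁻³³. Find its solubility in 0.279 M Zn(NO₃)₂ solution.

2.81×10⁻¹⁶ M

Zn₃(PO₄)₂(s) ⇌ 3 Zn²⁺(aq) + 2 PO₄³⁻(aq)
The solution already contains Zn²⁺ at 0.279 M. Let s be the molar solubility of Zn₃(PO₄)₂.
[Zn²⁺] ≈ 0.279 M (common ion dominates); [PO₄³⁻] = 2s.
Ksp = [Zn²⁺]^3[PO₄³⁻]^2 = (0.279)^3(2s)^2
(2s)^2 = 6.88×10⁻³³ / (0.279)^3 = 3.17×10⁻³¹
s = 2.81×10⁻¹⁶ M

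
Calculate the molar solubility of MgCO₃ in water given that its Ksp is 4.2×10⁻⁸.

MgCO₃(s) ⇌ Mg²⁺(aq) + CO₃²⁻(aq)
For each mole of MgCO₃ that dissolves per liter, [Mg²⁺] = s and [CO₃²⁻] = s; let s denote this solubility.
Ksp = [Mg²⁺][CO₃²⁻] = s · s = s^2
s^2 = 4.2×10⁻⁸
s = (4.2×10⁻⁸)^(1/2) = 2.0×10⁻⁴ M

2.0×10⁻⁴ M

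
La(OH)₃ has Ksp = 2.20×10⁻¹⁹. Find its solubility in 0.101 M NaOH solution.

2.14×10⁻¹⁶ M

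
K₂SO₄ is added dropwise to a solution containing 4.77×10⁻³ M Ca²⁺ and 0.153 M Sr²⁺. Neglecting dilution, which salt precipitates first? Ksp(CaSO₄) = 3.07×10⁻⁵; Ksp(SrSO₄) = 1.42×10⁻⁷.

SrSO₄

A salt starts to precipitate once the ion product Q reaches its Ksp.
For CaSO₄: [SO₄²⁻] = (Ksp/[Ca²⁺]) = 6.44×10⁻³ M
For SrSO₄: [SO₄²⁻] = (Ksp/[Sr²⁺]) = 9.28×10⁻⁷ M
The smaller threshold [SO₄²⁻] is reached first, so SrSO₄ precipitates first.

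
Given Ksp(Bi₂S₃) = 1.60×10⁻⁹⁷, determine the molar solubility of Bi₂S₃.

1.71×10⁻²⁰ M

Bi₂S₃(s) ⇌ 2 Bi³⁺(aq) + 3 S²⁻(aq)
If s mol/L of Bi₂S₃ dissolves, [Bi³⁺] = 2s and [S²⁻] = 3s.
Ksp = [Bi³⁺]^2[S²⁻]^3 = (2s)^2 · (3s)^3 = 108s^5
108s^5 = 1.60×10⁻⁹⁷  ⇒  s^5 = 1.48×10⁻⁹⁹
s = 1.71×10⁻²⁰ M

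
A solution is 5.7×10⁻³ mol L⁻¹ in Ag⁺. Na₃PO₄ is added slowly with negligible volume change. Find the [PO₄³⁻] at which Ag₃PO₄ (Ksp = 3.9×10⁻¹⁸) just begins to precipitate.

Precipitation begins when Q = Ksp.
Ag₃PO₄(s) ⇌ 3 Ag⁺(aq) + PO₄³⁻(aq)
Ksp = [Ag⁺]^3[PO₄³⁻] = [PO₄³⁻](5.7×10⁻³)^3
[PO₄³⁻] = 3.9×10⁻¹⁸ / (5.7×10⁻³)^3 = 2.1×10⁻¹¹
[PO₄³⁻] = 2.1×10⁻¹¹ mol L⁻¹

2.1×10⁻¹¹ M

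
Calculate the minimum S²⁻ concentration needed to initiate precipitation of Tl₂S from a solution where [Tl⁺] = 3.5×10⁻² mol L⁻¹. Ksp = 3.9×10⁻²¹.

A salt starts to precipitate once the ion product Q reaches its Ksp.
Tl₂S(s) ⇌ 2 Tl⁺(aq) + S²⁻(aq)
Ksp = [Tl⁺]^2[S²⁻] = [S²⁻](3.5×10⁻²)^2
[S²⁻] = 3.9×10⁻²¹ / (3.5×10⁻²)^2 = 3.2×10⁻¹⁸
[S²⁻] = 3.2×10⁻¹⁸ mol L⁻¹

3.2×10⁻¹⁸ M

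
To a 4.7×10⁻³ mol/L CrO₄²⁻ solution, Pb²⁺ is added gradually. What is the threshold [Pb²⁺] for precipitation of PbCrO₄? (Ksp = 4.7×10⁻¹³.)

The threshold for precipitation is Q = Ksp.
PbCrO₄(s) ⇌ Pb²⁺(aq) + CrO₄²⁻(aq)
Ksp = [Pb²⁺][CrO₄²⁻] = [Pb²⁺](4.7×10⁻³)
[Pb²⁺] = 4.7×10⁻¹³ / (4.7×10⁻³) = 1.0×10⁻¹⁰
[Pb²⁺] = 1.0×10⁻¹⁰ mol/L

1.0×10⁻¹⁰ M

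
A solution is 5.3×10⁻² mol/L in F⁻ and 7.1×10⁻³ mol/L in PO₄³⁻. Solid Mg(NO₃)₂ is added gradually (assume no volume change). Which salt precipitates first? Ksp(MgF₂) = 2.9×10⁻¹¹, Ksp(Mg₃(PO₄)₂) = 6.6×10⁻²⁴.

Precipitation begins when Q = Ksp.
For MgF₂: [Mg²⁺] = (Ksp/[F⁻]^2) = 1.0×10⁻⁸ mol/L
For Mg₃(PO₄)₂: [Mg²⁺] = (Ksp/[PO₄³⁻]^2)^(1/3) = 5.1×10⁻⁷ mol/L
The smaller threshold [Mg²⁺] is reached first, so MgF₂ precipitates first.

MgF₂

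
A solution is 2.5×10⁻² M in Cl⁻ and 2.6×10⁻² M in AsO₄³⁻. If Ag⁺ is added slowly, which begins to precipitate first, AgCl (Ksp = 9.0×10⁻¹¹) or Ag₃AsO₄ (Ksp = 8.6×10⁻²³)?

The threshold for precipitation is Q = Ksp.
For AgCl: [Ag⁺] = (Ksp/[Cl⁻]) = 3.6×10⁻⁹ M
For Ag₃AsO₄: [Ag⁺] = (Ksp/[AsO₄³⁻])^(1/3) = 1.5×10⁻⁷ M
Since AgCl needs less Ag⁺ to reach saturation, it precipitates first.

AgCl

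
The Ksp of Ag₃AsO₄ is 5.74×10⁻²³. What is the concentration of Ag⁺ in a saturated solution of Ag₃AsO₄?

Ag₃AsO₄(s) ⇌ 3 Ag⁺(aq) + AsO₄³⁻(aq)
Let s be the molar solubility. Then [Ag⁺] = 3s and [AsO₄³⁻] = s.
Ksp = [Ag⁺]^3[AsO₄³⁻] = (3s)^3 · s = 27s^4 = 5.74×10⁻²³
s = 1.21×10⁻⁶ M
[Ag⁺] = 3s = 3.62×10⁻⁶ M

3.62×10⁻⁶ M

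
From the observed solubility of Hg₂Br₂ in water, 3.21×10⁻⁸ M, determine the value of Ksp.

Ksp = 1.32×10⁻²²

Hg₂Br₂(s) ⇌ Hg₂²⁺(aq) + 2 Br⁻(aq)
For each mole of Hg₂Br₂ that dissolves per liter, [Hg₂²⁺] = s and [Br⁻] = 2s; let s denote this solubility.
Ksp = [Hg₂²⁺][Br⁻]^2 = s · (2s)^2 = 4s^3
Ksp = 4 × (3.21×10⁻⁸)^3 = 1.32×10⁻²²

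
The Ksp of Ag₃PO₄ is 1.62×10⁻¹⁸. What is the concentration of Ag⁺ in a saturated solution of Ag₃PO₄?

4.70×10⁻⁵ M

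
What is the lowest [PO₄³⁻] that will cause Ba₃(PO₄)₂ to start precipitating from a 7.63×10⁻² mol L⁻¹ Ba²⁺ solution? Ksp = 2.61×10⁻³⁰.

Precipitation begins when Q = Ksp.
Ba₃(PO₄)₂(s) ⇌ 3 Ba²⁺(aq) + 2 PO₄³⁻(aq)
Ksp = [Ba²⁺]^3[PO₄³⁻]^2 = [PO₄³⁻]^2(7.63×10⁻²)^3
[PO₄³⁻]^2 = 2.61×10⁻³⁰ / (7.63×10⁻²)^3 = 5.88×10⁻²⁷
[PO₄³⁻] = 7.67×10⁻¹⁴ mol L⁻¹

7.67×10⁻¹⁴ M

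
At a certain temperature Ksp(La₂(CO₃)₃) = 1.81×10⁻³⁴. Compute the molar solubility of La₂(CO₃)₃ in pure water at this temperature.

La₂(CO₃)₃(s) ⇌ 2 La³⁺(aq) + 3 CO₃²⁻(aq)
For each mole of La₂(CO₃)₃ that dissolves per liter, [La³⁺] = 2s and [CO₃²⁻] = 3s; let s denote this solubility.
Ksp = [La³⁺]^2[CO₃²⁻]^3 = (2s)^2 · (3s)^3 = 108s^5
108s^5 = 1.81×10⁻³⁴  ⇒  s^5 = 1.68×10⁻³⁶
s = 7.00×10⁻⁸ mol L⁻¹

7.00×10⁻⁸ M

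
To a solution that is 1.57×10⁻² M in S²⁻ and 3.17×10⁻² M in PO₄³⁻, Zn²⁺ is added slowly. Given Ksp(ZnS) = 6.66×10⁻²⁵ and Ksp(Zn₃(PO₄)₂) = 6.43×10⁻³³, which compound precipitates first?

Precipitation begins when Q = Ksp.
For ZnS: [Zn²⁺] = (Ksp/[S²⁻]) = 4.24×10⁻²³ M
For Zn₃(PO₄)₂: [Zn²⁺] = (Ksp/[PO₄³⁻]^2)^(1/3) = 1.86×10⁻¹⁰ M
The smaller threshold [Zn²⁺] is reached first, so ZnS precipitates first.

ZnS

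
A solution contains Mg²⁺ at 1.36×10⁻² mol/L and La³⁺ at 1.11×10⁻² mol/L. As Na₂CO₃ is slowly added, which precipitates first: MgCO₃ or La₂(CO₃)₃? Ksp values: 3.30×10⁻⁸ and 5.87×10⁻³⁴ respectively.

La₂(CO₃)₃

Precipitation begins when Q = Ksp.
For MgCO₃: [CO₃²⁻] = (Ksp/[Mg²⁺]) = 2.43×10⁻⁶ mol/L
For La₂(CO₃)₃: [CO₃²⁻] = (Ksp/[La³⁺]^2)^(1/3) = 1.68×10⁻¹⁰ mol/L
Since La₂(CO₃)₃ needs less CO₃²⁻ to reach saturation, it precipitates first.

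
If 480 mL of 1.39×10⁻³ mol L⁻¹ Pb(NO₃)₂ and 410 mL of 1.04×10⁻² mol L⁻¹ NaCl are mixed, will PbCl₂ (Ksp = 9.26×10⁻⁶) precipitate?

After mixing, V = 480 mL + 410 mL = 890 mL.
[Pb²⁺] = (1.39×10⁻³)(480)/890 = 7.50×10⁻⁴ mol L⁻¹
[Cl⁻] = (1.04×10⁻²)(410)/890 = 4.79×10⁻³ mol L⁻¹
Q = [Pb²⁺][Cl⁻]^2 = 1.72×10⁻⁸
Since Q (1.72×10⁻⁸) is less than Ksp (9.26×10⁻⁶), no PbCl₂ precipitates.

No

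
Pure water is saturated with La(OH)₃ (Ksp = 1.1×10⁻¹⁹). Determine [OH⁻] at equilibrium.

2.4×10⁻⁵ M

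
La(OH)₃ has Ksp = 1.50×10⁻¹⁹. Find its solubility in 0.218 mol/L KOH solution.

1.45×10⁻¹⁷ M

La(OH)₃(s) ⇌ La³⁺(aq) + 3 OH⁻(aq)
Let s be the solubility of La(OH)₃ here. The common ion gives [OH⁻] ≈ 0.218 mol/L, and [La³⁺] = s.
Ksp = [La³⁺][OH⁻]^3 = s(0.218)^3
s = 1.50×10⁻¹⁹ / (0.218)^3 = 1.45×10⁻¹⁷
s = 1.45×10⁻¹⁷ mol/L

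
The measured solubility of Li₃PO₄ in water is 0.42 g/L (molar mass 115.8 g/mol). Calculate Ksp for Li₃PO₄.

Ksp = 4.7×10⁻⁹

Molar solubility s = (0.42 g/L) / (115.8 g/mol) = 3.627×10⁻³ mol/L
Li₃PO₄(s) ⇌ 3 Li⁺(aq) + PO₄³⁻(aq)
If s mol/L of Li₃PO₄ dissolves, [Li⁺] = 3s and [PO₄³⁻] = s.
Ksp = [Li⁺]^3[PO₄³⁻] = (3s)^3 · s = 27s^4
Ksp = 27 × (3.627×10⁻³)^4 = 4.7×10⁻⁹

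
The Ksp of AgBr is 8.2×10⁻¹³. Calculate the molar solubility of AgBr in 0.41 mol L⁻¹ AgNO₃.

2.0×10⁻¹² M

AgBr(s) ⇌ Ag⁺(aq) + Br⁻(aq)
The solution already contains Ag⁺ at 0.41 mol L⁻¹. Let s be the molar solubility of AgBr.
[Ag⁺] ≈ 0.41 mol L⁻¹ (common ion dominates); [Br⁻] = s.
Ksp = [Ag⁺][Br⁻] = (0.41)s
s = 8.2×10⁻¹³ / (0.41) = 2.0×10⁻¹²
s = 2.0×10⁻¹² mol L⁻¹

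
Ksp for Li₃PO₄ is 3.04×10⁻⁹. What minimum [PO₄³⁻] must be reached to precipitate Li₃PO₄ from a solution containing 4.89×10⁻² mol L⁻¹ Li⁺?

A salt starts to precipitate once the ion product Q reaches its Ksp.
Li₃PO₄(s) ⇌ 3 Li⁺(aq) + PO₄³⁻(aq)
Ksp = [Li⁺]^3[PO₄³⁻] = [PO₄³⁻](4.89×10⁻²)^3
[PO₄³⁻] = 3.04×10⁻⁹ / (4.89×10⁻²)^3 = 2.60×10⁻⁵
[PO₄³⁻] = 2.60×10⁻⁵ mol L⁻¹

2.60×10⁻⁵ M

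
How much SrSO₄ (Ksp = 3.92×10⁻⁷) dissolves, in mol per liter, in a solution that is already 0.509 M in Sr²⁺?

7.70×10⁻⁷ M

SrSO₄(s) ⇌ Sr²⁺(aq) + SO₄²⁻(aq)
Sr²⁺ is already present at 0.509 M. If s mol/L of SrSO₄ dissolves, [SO₄²⁻] = s while [Sr²⁺] ≈ 0.509 M.
Ksp = [Sr²⁺][SO₄²⁻] = (0.509)s
s = 3.92×10⁻⁷ / (0.509) = 7.70×10⁻⁷
s = 7.70×10⁻⁷ M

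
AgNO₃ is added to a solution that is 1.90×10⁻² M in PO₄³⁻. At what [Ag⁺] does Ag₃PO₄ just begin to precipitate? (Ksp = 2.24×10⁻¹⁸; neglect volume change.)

4.90×10⁻⁶ M

Precipitation of each salt begins when its ion product equals Ksp.
Ag₃PO₄(s) ⇌ 3 Ag⁺(aq) + PO₄³⁻(aq)
Ksp = [Ag⁺]^3[PO₄³⁻] = [Ag⁺]^3(1.90×10⁻²)
[Ag⁺]^3 = 2.24×10⁻¹⁸ / (1.90×10⁻²) = 1.18×10⁻¹⁶
[Ag⁺] = 4.90×10⁻⁶ M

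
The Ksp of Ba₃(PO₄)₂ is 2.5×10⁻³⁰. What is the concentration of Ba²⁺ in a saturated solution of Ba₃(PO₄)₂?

Ba₃(PO₄)₂(s) ⇌ 3 Ba²⁺(aq) + 2 PO₄³⁻(aq)
If s mol/L of Ba₃(PO₄)₂ dissolves, [Ba²⁺] = 3s and [PO₄³⁻] = 2s.
Ksp = [Ba²⁺]^3[PO₄³⁻]^2 = (3s)^3 · (2s)^2 = 108s^5 = 2.5×10⁻³⁰
s = 4.7×10⁻⁷ M
[Ba²⁺] = 3s = 1.4×10⁻⁶ M

1.4×10⁻⁶ M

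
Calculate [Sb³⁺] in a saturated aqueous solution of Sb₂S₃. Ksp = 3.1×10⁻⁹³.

Sb₂S₃(s) ⇌ 2 Sb³⁺(aq) + 3 S²⁻(aq)
If s mol/L of Sb₂S₃ dissolves, [Sb³⁺] = 2s and [S²⁻] = 3s.
Ksp = [Sb³⁺]^2[S²⁻]^3 = (2s)^2 · (3s)^3 = 108s^5 = 3.1×10⁻⁹³
s = 1.2×10⁻¹⁹ mol/L
[Sb³⁺] = 2s = 2.5×10⁻¹⁹ mol/L

2.5×10⁻¹⁹ M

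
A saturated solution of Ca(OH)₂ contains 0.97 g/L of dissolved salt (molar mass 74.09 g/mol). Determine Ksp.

Ksp = 9.0×10⁻⁶

Convert to molarity: s = 0.97 / 74.09 = 1.309×10⁻² mol/L
Ca(OH)₂(s) ⇌ Ca²⁺(aq) + 2 OH⁻(aq)
Call the molar solubility s, so that [Ca²⁺] = s and [OH⁻] = 2s.
Ksp = [Ca²⁺][OH⁻]^2 = s · (2s)^2 = 4s^3
Ksp = 4 × (1.309×10⁻²)^3 = 9.0×10⁻⁶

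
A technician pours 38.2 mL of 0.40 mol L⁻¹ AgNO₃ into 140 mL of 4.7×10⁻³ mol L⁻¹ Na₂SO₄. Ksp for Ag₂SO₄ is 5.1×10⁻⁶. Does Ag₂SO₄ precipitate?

After mixing, V = 38.2 mL + 140 mL = 178.2 mL.
[Ag⁺] = (0.40)(38.2)/178.2 = 8.6×10⁻² mol L⁻¹
[SO₄²⁻] = (4.7×10⁻³)(140)/178.2 = 3.7×10⁻³ mol L⁻¹
Q = [Ag⁺]^2[SO₄²⁻] = 2.7×10⁻⁵
Because Q > Ksp (2.7×10⁻⁵ vs 5.1×10⁻⁶), a precipitate of Ag₂SO₄ forms.

Yes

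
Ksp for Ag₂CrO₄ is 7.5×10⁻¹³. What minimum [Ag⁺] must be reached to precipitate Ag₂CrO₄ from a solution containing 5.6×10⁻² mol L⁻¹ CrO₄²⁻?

Precipitation of each salt begins when its ion product equals Ksp.
Ag₂CrO₄(s) ⇌ 2 Ag⁺(aq) + CrO₄²⁻(aq)
Ksp = [Ag⁺]^2[CrO₄²⁻] = [Ag⁺]^2(5.6×10⁻²)
[Ag⁺]^2 = 7.5×10⁻¹³ / (5.6×10⁻²) = 1.3×10⁻¹¹
[Ag⁺] = 3.7×10⁻⁶ mol L⁻¹

3.7×10⁻⁶ M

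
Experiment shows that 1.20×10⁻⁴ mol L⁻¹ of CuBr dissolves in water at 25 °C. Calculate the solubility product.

Ksp = 1.44×10⁻⁸

CuBr(s) ⇌ Cu⁺(aq) + Br⁻(aq)
Let s be the molar solubility. Then [Cu⁺] = s and [Br⁻] = s.
Ksp = [Cu⁺][Br⁻] = s · s = s^2
Ksp = (1.20×10⁻⁴)^2 = 1.44×10⁻⁸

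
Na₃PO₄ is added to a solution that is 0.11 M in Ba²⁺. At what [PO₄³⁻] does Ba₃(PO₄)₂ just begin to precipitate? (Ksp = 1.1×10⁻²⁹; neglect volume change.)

9.1×10⁻¹⁴ M

The threshold for precipitation is Q = Ksp.
Ba₃(PO₄)₂(s) ⇌ 3 Ba²⁺(aq) + 2 PO₄³⁻(aq)
Ksp = [Ba²⁺]^3[PO₄³⁻]^2 = [PO₄³⁻]^2(0.11)^3
[PO₄³⁻]^2 = 1.1×10⁻²⁹ / (0.11)^3 = 8.3×10⁻²⁷
[PO₄³⁻] = 9.1×10⁻¹⁴ M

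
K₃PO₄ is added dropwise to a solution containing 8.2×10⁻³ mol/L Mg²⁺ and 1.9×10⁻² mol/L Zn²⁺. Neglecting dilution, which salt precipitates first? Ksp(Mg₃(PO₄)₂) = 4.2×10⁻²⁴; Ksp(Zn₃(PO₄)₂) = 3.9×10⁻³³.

Zn₃(PO₄)₂

Precipitation begins when Q = Ksp.
For Mg₃(PO₄)₂: [PO₄³⁻] = (Ksp/[Mg²⁺]^3)^(1/2) = 2.8×10⁻⁹ mol/L
For Zn₃(PO₄)₂: [PO₄³⁻] = (Ksp/[Zn²⁺]^3)^(1/2) = 2.4×10⁻¹⁴ mol/L
Since Zn₃(PO₄)₂ needs less PO₄³⁻ to reach saturation, it precipitates first.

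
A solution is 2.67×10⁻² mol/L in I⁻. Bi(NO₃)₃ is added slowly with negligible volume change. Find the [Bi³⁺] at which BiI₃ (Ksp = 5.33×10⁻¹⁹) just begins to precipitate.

Precipitation of each salt begins when its ion product equals Ksp.
BiI₃(s) ⇌ Bi³⁺(aq) + 3 I⁻(aq)
Ksp = [Bi³⁺][I⁻]^3 = [Bi³⁺](2.67×10⁻²)^3
[Bi³⁺] = 5.33×10⁻¹⁹ / (2.67×10⁻²)^3 = 2.80×10⁻¹⁴
[Bi³⁺] = 2.80×10⁻¹⁴ mol/L

2.80×10⁻¹⁴ M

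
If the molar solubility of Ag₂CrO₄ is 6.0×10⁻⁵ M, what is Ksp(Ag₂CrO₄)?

Ag₂CrO₄(s) ⇌ 2 Ag⁺(aq) + CrO₄²⁻(aq)
If s mol/L of Ag₂CrO₄ dissolves, [Ag⁺] = 2s and [CrO₄²⁻] = s.
Ksp = [Ag⁺]^2[CrO₄²⁻] = (2s)^2 · s = 4s^3
Ksp = 4 × (6.0×10⁻⁵)^3 = 8.6×10⁻¹³

Ksp = 8.6×10⁻¹³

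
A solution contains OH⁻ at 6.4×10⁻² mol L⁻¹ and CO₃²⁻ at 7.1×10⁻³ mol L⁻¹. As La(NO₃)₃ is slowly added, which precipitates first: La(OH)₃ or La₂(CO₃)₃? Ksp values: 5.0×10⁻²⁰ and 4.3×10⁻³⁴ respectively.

A salt starts to precipitate once the ion product Q reaches its Ksp.
For La(OH)₃: [La³⁺] = (Ksp/[OH⁻]^3) = 1.9×10⁻¹⁶ mol L⁻¹
For La₂(CO₃)₃: [La³⁺] = (Ksp/[CO₃²⁻]^3)^(1/2) = 3.5×10⁻¹⁴ mol L⁻¹
Since La(OH)₃ needs less La³⁺ to reach saturation, it precipitates first.

La(OH)₃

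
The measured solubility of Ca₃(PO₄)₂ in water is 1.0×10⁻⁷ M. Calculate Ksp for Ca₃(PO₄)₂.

Ca₃(PO₄)₂(s) ⇌ 3 Ca²⁺(aq) + 2 PO₄³⁻(aq)
Call the molar solubility s, so that [Ca²⁺] = 3s and [PO₄³⁻] = 2s.
Ksp = [Ca²⁺]^3[PO₄³⁻]^2 = (3s)^3 · (2s)^2 = 108s^5
Ksp = 108 × (1.0×10⁻⁷)^5 = 1.1×10⁻³³

Ksp = 1.1×10⁻³³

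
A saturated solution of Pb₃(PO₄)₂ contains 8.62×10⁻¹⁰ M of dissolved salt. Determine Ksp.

Ksp = 5.14×10⁻⁴⁴

Pb₃(PO₄)₂(s) ⇌ 3 Pb²⁺(aq) + 2 PO₄³⁻(aq)
With molar solubility s: [Pb²⁺] = 3s, [PO₄³⁻] = 2s.
Ksp = [Pb²⁺]^3[PO₄³⁻]^2 = (3s)^3 · (2s)^2 = 108s^5
Ksp = 108 × (8.62×10⁻¹⁰)^5 = 5.14×10⁻⁴⁴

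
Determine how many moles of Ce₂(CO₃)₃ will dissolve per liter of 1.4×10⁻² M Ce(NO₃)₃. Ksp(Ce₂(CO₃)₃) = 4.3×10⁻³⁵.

Ce₂(CO₃)₃(s) ⇌ 2 Ce³⁺(aq) + 3 CO₃²⁻(aq)
Ce³⁺ is already present at 1.4×10⁻² M. If s mol/L of Ce₂(CO₃)₃ dissolves, [CO₃²⁻] = 3s while [Ce³⁺] ≈ 1.4×10⁻² M.
Ksp = [Ce³⁺]^2[CO₃²⁻]^3 = (1.4×10⁻²)^2(3s)^3
(3s)^3 = 4.3×10⁻³⁵ / (1.4×10⁻²)^2 = 2.2×10⁻³¹
s = 2.0×10⁻¹¹ M

2.0×10⁻¹¹ M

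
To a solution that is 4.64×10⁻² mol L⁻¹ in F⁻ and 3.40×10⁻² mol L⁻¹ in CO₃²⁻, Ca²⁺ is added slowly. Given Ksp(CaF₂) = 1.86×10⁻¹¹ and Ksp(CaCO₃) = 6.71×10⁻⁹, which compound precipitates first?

CaF₂

Precipitation of each salt begins when its ion product equals Ksp.
For CaF₂: [Ca²⁺] = (Ksp/[F⁻]^2) = 8.64×10⁻⁹ mol L⁻¹
For CaCO₃: [Ca²⁺] = (Ksp/[CO₃²⁻]) = 1.97×10⁻⁷ mol L⁻¹
The smaller threshold [Ca²⁺] is reached first, so CaF₂ precipitates first.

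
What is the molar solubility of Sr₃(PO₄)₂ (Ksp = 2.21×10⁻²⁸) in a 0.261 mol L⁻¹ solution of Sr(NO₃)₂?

5.57×10⁻¹⁴ M

Sr₃(PO₄)₂(s) ⇌ 3 Sr²⁺(aq) + 2 PO₄³⁻(aq)
The solution already contains Sr²⁺ at 0.261 mol L⁻¹. Let s be the molar solubility of Sr₃(PO₄)₂.
[Sr²⁺] ≈ 0.261 mol L⁻¹ (common ion dominates); [PO₄³⁻] = 2s.
Ksp = [Sr²⁺]^3[PO₄³⁻]^2 = (0.261)^3(2s)^2
(2s)^2 = 2.21×10⁻²⁸ / (0.261)^3 = 1.24×10⁻²⁶
s = 5.57×10⁻¹⁴ mol L⁻¹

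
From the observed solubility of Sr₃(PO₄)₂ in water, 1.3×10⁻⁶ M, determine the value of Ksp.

Ksp = 4.0×10⁻²⁸

Sr₃(PO₄)₂(s) ⇌ 3 Sr²⁺(aq) + 2 PO₄³⁻(aq)
If s mol/L of Sr₃(PO₄)₂ dissolves, [Sr²⁺] = 3s and [PO₄³⁻] = 2s.
Ksp = [Sr²⁺]^3[PO₄³⁻]^2 = (3s)^3 · (2s)^2 = 108s^5
Ksp = 108 × (1.3×10⁻⁶)^5 = 4.0×10⁻²⁸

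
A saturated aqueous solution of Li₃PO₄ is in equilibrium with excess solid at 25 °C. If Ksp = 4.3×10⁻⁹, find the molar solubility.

3.6×10⁻³ M

Li₃PO₄(s) ⇌ 3 Li⁺(aq) + PO₄³⁻(aq)
For each mole of Li₃PO₄ that dissolves per liter, [Li⁺] = 3s and [PO₄³⁻] = s; let s denote this solubility.
Ksp = [Li⁺]^3[PO₄³⁻] = (3s)^3 · s = 27s^4
27s^4 = 4.3×10⁻⁹  ⇒  s^4 = 1.6×10⁻¹⁰
s = (1.6×10⁻¹⁰)^(1/4) = 3.6×10⁻³ M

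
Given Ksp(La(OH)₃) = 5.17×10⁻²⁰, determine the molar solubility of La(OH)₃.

La(OH)₃(s) ⇌ La³⁺(aq) + 3 OH⁻(aq)
If s mol/L of La(OH)₃ dissolves, [La³⁺] = s and [OH⁻] = 3s.
Ksp = [La³⁺][OH⁻]^3 = s · (3s)^3 = 27s^4
27s^4 = 5.17×10⁻²⁰  ⇒  s^4 = 1.91×10⁻²¹
s = (1.91×10⁻²¹)^(1/4) = 6.62×10⁻⁶ M

6.62×10⁻⁶ M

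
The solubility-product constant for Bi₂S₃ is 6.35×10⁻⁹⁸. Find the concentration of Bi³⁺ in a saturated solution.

Bi₂S₃(s) ⇌ 2 Bi³⁺(aq) + 3 S²⁻(aq)
Let s be the molar solubility. Then [Bi³⁺] = 2s and [S²⁻] = 3s.
Ksp = [Bi³⁺]^2[S²⁻]^3 = (2s)^2 · (3s)^3 = 108s^5 = 6.35×10⁻⁹⁸
s = 1.43×10⁻²⁰ M
[Bi³⁺] = 2s = 2.85×10⁻²⁰ M

2.85×10⁻²⁰ M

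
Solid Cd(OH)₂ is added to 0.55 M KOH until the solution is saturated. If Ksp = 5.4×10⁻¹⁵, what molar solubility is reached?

1.8×10⁻¹⁴ M

Cd(OH)₂(s) ⇌ Cd²⁺(aq) + 2 OH⁻(aq)
Let s be the solubility of Cd(OH)₂ here. The common ion gives [OH⁻] ≈ 0.55 M, and [Cd²⁺] = s.
Ksp = [Cd²⁺][OH⁻]^2 = s(0.55)^2
s = 5.4×10⁻¹⁵ / (0.55)^2 = 1.8×10⁻¹⁴
s = 1.8×10⁻¹⁴ M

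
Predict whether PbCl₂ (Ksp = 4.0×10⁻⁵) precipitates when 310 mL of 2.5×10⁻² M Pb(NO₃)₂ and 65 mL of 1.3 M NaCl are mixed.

Yes

The combined volume is 375 mL.
[Pb²⁺] = (2.5×10⁻²)(310)/375 = 2.1×10⁻² M
[Cl⁻] = (1.3)(65)/375 = 0.23 M
Q = [Pb²⁺][Cl⁻]^2 = 1.0×10⁻³
Because Q > Ksp (1.0×10⁻³ vs 4.0×10⁻⁵), a precipitate of PbCl₂ forms.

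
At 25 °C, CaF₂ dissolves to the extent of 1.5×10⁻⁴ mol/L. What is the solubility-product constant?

Ksp = 1.4×10⁻¹¹

CaF₂(s) ⇌ Ca²⁺(aq) + 2 F⁻(aq)
With molar solubility s: [Ca²⁺] = s, [F⁻] = 2s.
Ksp = [Ca²⁺][F⁻]^2 = s · (2s)^2 = 4s^3
Ksp = 4 × (1.5×10⁻⁴)^3 = 1.4×10⁻¹¹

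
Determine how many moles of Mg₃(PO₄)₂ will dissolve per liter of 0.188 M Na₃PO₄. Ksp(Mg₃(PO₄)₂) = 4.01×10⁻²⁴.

1.61×10⁻⁸ M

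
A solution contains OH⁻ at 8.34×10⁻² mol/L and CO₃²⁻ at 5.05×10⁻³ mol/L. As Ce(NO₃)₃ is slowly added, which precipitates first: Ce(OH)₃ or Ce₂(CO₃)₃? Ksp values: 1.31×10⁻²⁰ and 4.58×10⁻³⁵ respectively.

Each salt precipitates once Q = Ksp for that salt.
For Ce(OH)₃: [Ce³⁺] = (Ksp/[OH⁻]^3) = 2.26×10⁻¹⁷ mol/L
For Ce₂(CO₃)₃: [Ce³⁺] = (Ksp/[CO₃²⁻]^3)^(1/2) = 1.89×10⁻¹⁴ mol/L
Ce(OH)₃ requires the lower [Ce³⁺], so it precipitates first.

Ce(OH)₃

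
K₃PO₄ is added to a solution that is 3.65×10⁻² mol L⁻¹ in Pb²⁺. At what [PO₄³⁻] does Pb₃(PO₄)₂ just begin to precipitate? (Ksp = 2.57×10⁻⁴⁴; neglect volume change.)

2.30×10⁻²⁰ M

Precipitation of each salt begins when its ion product equals Ksp.
Pb₃(PO₄)₂(s) ⇌ 3 Pb²⁺(aq) + 2 PO₄³⁻(aq)
Ksp = [Pb²⁺]^3[PO₄³⁻]^2 = [PO₄³⁻]^2(3.65×10⁻²)^3
[PO₄³⁻]^2 = 2.57×10⁻⁴⁴ / (3.65×10⁻²)^3 = 5.29×10⁻⁴⁰
[PO₄³⁻] = 2.30×10⁻²⁰ mol L⁻¹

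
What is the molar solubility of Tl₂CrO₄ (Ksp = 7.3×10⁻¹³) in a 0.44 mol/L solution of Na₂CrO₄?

Tl₂CrO₄(s) ⇌ 2 Tl⁺(aq) + CrO₄²⁻(aq)
Let s be the solubility of Tl₂CrO₄ here. The common ion gives [CrO₄²⁻] ≈ 0.44 mol/L, and [Tl⁺] = 2s.
Ksp = [Tl⁺]^2[CrO₄²⁻] = (2s)^2(0.44)
(2s)^2 = 7.3×10⁻¹³ / (0.44) = 1.7×10⁻¹²
s = 6.4×10⁻⁷ mol/L

6.4×10⁻⁷ M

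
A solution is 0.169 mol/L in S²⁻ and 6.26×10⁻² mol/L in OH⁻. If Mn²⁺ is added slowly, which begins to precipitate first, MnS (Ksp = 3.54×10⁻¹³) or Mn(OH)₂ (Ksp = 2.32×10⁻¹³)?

MnS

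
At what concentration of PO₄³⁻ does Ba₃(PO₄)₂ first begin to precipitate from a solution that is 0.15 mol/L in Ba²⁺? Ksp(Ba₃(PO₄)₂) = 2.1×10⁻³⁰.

2.5×10⁻¹⁴ M

The threshold for precipitation is Q = Ksp.
Ba₃(PO₄)₂(s) ⇌ 3 Ba²⁺(aq) + 2 PO₄³⁻(aq)
Ksp = [Ba²⁺]^3[PO₄³⁻]^2 = [PO₄³⁻]^2(0.15)^3
[PO₄³⁻]^2 = 2.1×10⁻³⁰ / (0.15)^3 = 6.2×10⁻²⁸
[PO₄³⁻] = 2.5×10⁻¹⁴ mol/L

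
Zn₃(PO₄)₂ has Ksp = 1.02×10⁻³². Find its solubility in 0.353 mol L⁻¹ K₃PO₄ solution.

1.45×10⁻¹¹ M

Zn₃(PO₄)₂(s) ⇌ 3 Zn²⁺(aq) + 2 PO₄³⁻(aq)
The solution already contains PO₄³⁻ at 0.353 mol L⁻¹. Let s be the molar solubility of Zn₃(PO₄)₂.
[PO₄³⁻] ≈ 0.353 mol L⁻¹ (common ion dominates); [Zn²⁺] = 3s.
Ksp = [Zn²⁺]^3[PO₄³⁻]^2 = (3s)^3(0.353)^2
(3s)^3 = 1.02×10⁻³² / (0.353)^2 = 8.19×10⁻³²
s = 1.45×10⁻¹¹ mol L⁻¹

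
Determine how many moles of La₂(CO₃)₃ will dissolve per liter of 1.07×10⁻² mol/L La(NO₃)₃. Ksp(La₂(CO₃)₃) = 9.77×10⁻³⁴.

6.81×10⁻¹¹ M

La₂(CO₃)₃(s) ⇌ 2 La³⁺(aq) + 3 CO₃²⁻(aq)
The solution already contains La³⁺ at 1.07×10⁻² mol/L. Let s be the molar solubility of La₂(CO₃)₃.
[La³⁺] ≈ 1.07×10⁻² mol/L (common ion dominates); [CO₃²⁻] = 3s.
Ksp = [La³⁺]^2[CO₃²⁻]^3 = (1.07×10⁻²)^2(3s)^3
(3s)^3 = 9.77×10⁻³⁴ / (1.07×10⁻²)^2 = 8.53×10⁻³⁰
s = 6.81×10⁻¹¹ mol/L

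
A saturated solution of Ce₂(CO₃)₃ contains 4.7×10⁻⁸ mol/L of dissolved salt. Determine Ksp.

Ksp = 2.5×10⁻³⁵

Ce₂(CO₃)₃(s) ⇌ 2 Ce³⁺(aq) + 3 CO₃²⁻(aq)
With molar solubility s: [Ce³⁺] = 2s, [CO₃²⁻] = 3s.
Ksp = [Ce³⁺]^2[CO₃²⁻]^3 = (2s)^2 · (3s)^3 = 108s^5
Ksp = 108 × (4.7×10⁻⁸)^5 = 2.5×10⁻³⁵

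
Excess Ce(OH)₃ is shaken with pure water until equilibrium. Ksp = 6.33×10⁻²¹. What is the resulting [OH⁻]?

1.17×10⁻⁵ M

Ce(OH)₃(s) ⇌ Ce³⁺(aq) + 3 OH⁻(aq)
If s mol/L of Ce(OH)₃ dissolves, [Ce³⁺] = s and [OH⁻] = 3s.
Ksp = [Ce³⁺][OH⁻]^3 = s · (3s)^3 = 27s^4 = 6.33×10⁻²¹
s = 3.91×10⁻⁶ mol/L
[OH⁻] = 3s = 1.17×10⁻⁵ mol/L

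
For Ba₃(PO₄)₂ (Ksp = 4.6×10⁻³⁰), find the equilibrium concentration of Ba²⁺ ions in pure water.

Ba₃(PO₄)₂(s) ⇌ 3 Ba²⁺(aq) + 2 PO₄³⁻(aq)
If s mol/L of Ba₃(PO₄)₂ dissolves, [Ba²⁺] = 3s and [PO₄³⁻] = 2s.
Ksp = [Ba²⁺]^3[PO₄³⁻]^2 = (3s)^3 · (2s)^2 = 108s^5 = 4.6×10⁻³⁰
s = 5.3×10⁻⁷ mol/L
[Ba²⁺] = 3s = 1.6×10⁻⁶ mol/L

1.6×10⁻⁶ M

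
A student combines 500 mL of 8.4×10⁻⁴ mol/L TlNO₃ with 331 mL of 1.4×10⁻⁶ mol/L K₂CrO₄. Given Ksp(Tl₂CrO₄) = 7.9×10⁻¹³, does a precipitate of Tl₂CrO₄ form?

After mixing, V = 500 mL + 331 mL = 831 mL.
[Tl⁺] = (8.4×10⁻⁴)(500)/831 = 5.1×10⁻⁴ mol/L
[CrO₄²⁻] = (1.4×10⁻⁶)(331)/831 = 5.6×10⁻⁷ mol/L
Q = [Tl⁺]^2[CrO₄²⁻] = 1.4×10⁻¹³
Q < Ksp (1.4×10⁻¹³ vs 7.9×10⁻¹³); the solution remains unsaturated and no precipitate forms.

No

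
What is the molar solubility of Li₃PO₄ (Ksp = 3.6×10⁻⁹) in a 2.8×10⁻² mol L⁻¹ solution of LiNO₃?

1.6×10⁻⁴ M

Li₃PO₄(s) ⇌ 3 Li⁺(aq) + PO₄³⁻(aq)
The solution already contains Li⁺ at 2.8×10⁻² mol L⁻¹. Let s be the molar solubility of Li₃PO₄.
[Li⁺] ≈ 2.8×10⁻² mol L⁻¹ (common ion dominates); [PO₄³⁻] = s.
Ksp = [Li⁺]^3[PO₄³⁻] = (2.8×10⁻²)^3s
s = 3.6×10⁻⁹ / (2.8×10⁻²)^3 = 1.6×10⁻⁴
s = 1.6×10⁻⁴ mol L⁻¹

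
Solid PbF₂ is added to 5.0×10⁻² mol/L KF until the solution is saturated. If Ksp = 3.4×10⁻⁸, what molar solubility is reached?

1.4×10⁻⁵ M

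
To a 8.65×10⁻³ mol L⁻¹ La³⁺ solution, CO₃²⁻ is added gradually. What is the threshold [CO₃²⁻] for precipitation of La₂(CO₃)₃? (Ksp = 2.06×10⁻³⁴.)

1.40×10⁻¹⁰ M

The threshold for precipitation is Q = Ksp.
La₂(CO₃)₃(s) ⇌ 2 La³⁺(aq) + 3 CO₃²⁻(aq)
Ksp = [La³⁺]^2[CO₃²⁻]^3 = [CO₃²⁻]^3(8.65×10⁻³)^2
[CO₃²⁻]^3 = 2.06×10⁻³⁴ / (8.65×10⁻³)^2 = 2.75×10⁻³⁰
[CO₃²⁻] = 1.40×10⁻¹⁰ mol L⁻¹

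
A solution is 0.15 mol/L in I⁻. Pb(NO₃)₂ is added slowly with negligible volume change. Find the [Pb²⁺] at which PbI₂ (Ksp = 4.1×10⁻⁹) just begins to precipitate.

1.8×10⁻⁷ M

Precipitation of each salt begins when its ion product equals Ksp.
PbI₂(s) ⇌ Pb²⁺(aq) + 2 I⁻(aq)
Ksp = [Pb²⁺][I⁻]^2 = [Pb²⁺](0.15)^2
[Pb²⁺] = 4.1×10⁻⁹ / (0.15)^2 = 1.8×10⁻⁷
[Pb²⁺] = 1.8×10⁻⁷ mol/L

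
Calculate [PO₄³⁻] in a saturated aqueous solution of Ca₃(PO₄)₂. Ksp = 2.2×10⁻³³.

Ca₃(PO₄)₂(s) ⇌ 3 Ca²⁺(aq) + 2 PO₄³⁻(aq)
Let s be the molar solubility. Then [Ca²⁺] = 3s and [PO₄³⁻] = 2s.
Ksp = [Ca²⁺]^3[PO₄³⁻]^2 = (3s)^3 · (2s)^2 = 108s^5 = 2.2×10⁻³³
s = 1.2×10⁻⁷ mol/L
[PO₄³⁻] = 2s = 2.3×10⁻⁷ mol/L

2.3×10⁻⁷ M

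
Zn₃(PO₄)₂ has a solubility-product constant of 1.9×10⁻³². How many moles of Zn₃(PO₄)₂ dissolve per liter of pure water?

Zn₃(PO₄)₂(s) ⇌ 3 Zn²⁺(aq) + 2 PO₄³⁻(aq)
Call the molar solubility s, so that [Zn²⁺] = 3s and [PO₄³⁻] = 2s.
Ksp = [Zn²⁺]^3[PO₄³⁻]^2 = (3s)^3 · (2s)^2 = 108s^5
108s^5 = 1.9×10⁻³²  ⇒  s^5 = 1.8×10⁻³⁴
s = (1.8×10⁻³⁴)^(1/5) = 1.8×10⁻⁷ mol/L

1.8×10⁻⁷ M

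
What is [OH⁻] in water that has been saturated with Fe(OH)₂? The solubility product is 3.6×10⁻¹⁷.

4.2×10⁻⁶ M

Fe(OH)₂(s) ⇌ Fe²⁺(aq) + 2 OH⁻(aq)
If s mol/L of Fe(OH)₂ dissolves, [Fe²⁺] = s and [OH⁻] = 2s.
Ksp = [Fe²⁺][OH⁻]^2 = s · (2s)^2 = 4s^3 = 3.6×10⁻¹⁷
s = 2.1×10⁻⁶ M
[OH⁻] = 2s = 4.2×10⁻⁶ M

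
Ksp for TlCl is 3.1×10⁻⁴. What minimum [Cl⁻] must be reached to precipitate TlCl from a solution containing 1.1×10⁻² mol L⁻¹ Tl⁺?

Each salt precipitates once Q = Ksp for that salt.
TlCl(s) ⇌ Tl⁺(aq) + Cl⁻(aq)
Ksp = [Tl⁺][Cl⁻] = [Cl⁻](1.1×10⁻²)
[Cl⁻] = 3.1×10⁻⁴ / (1.1×10⁻²) = 2.8×10⁻²
[Cl⁻] = 2.8×10⁻² mol L⁻¹

2.8×10⁻² M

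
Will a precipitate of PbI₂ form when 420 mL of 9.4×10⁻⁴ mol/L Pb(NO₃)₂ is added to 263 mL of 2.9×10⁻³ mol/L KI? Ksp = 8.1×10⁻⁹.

No

The combined volume is 683 mL.
[Pb²⁺] = (9.4×10⁻⁴)(420)/683 = 5.8×10⁻⁴ mol/L
[I⁻] = (2.9×10⁻³)(263)/683 = 1.1×10⁻³ mol/L
Q = [Pb²⁺][I⁻]^2 = 7.2×10⁻¹⁰
Q < Ksp (7.2×10⁻¹⁰ vs 8.1×10⁻⁹); the solution remains unsaturated and no precipitate forms.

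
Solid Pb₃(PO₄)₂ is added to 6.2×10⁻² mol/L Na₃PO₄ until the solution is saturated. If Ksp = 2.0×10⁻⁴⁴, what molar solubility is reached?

Pb₃(PO₄)₂(s) ⇌ 3 Pb²⁺(aq) + 2 PO₄³⁻(aq)
The solution already contains PO₄³⁻ at 6.2×10⁻² mol/L. Let s be the molar solubility of Pb₃(PO₄)₂.
[PO₄³⁻] ≈ 6.2×10⁻² mol/L (common ion dominates); [Pb²⁺] = 3s.
Ksp = [Pb²⁺]^3[PO₄³⁻]^2 = (3s)^3(6.2×10⁻²)^2
(3s)^3 = 2.0×10⁻⁴⁴ / (6.2×10⁻²)^2 = 5.2×10⁻⁴²
s = 5.8×10⁻¹⁵ mol/L

5.8×10⁻¹⁵ M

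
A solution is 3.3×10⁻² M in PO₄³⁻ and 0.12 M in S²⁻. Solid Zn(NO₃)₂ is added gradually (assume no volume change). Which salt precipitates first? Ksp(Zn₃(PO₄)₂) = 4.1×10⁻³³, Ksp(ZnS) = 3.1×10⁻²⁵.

ZnS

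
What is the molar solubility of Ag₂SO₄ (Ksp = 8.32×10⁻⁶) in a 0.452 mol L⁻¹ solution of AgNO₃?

Ag₂SO₄(s) ⇌ 2 Ag⁺(aq) + SO₄²⁻(aq)
Let s be the solubility of Ag₂SO₄ here. The common ion gives [Ag⁺] ≈ 0.452 mol L⁻¹, and [SO₄²⁻] = s.
Ksp = [Ag⁺]^2[SO₄²⁻] = (0.452)^2s
s = 8.32×10⁻⁶ / (0.452)^2 = 4.07×10⁻⁵
s = 4.07×10⁻⁵ mol L⁻¹

4.07×10⁻⁵ M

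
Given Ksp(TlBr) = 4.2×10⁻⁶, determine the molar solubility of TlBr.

2.0×10⁻³ M

TlBr(s) ⇌ Tl⁺(aq) + Br⁻(aq)
Call the molar solubility s, so that [Tl⁺] = s and [Br⁻] = s.
Ksp = [Tl⁺][Br⁻] = s · s = s^2
s^2 = 4.2×10⁻⁶
s = (4.2×10⁻⁶)^(1/2) = 2.0×10⁻³ mol/L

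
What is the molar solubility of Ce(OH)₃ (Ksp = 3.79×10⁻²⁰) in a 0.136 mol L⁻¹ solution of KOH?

1.51×10⁻¹⁷ M

Ce(OH)₃(s) ⇌ Ce³⁺(aq) + 3 OH⁻(aq)
OH⁻ is already present at 0.136 mol L⁻¹. If s mol/L of Ce(OH)₃ dissolves, [Ce³⁺] = s while [OH⁻] ≈ 0.136 mol L⁻¹.
Ksp = [Ce³⁺][OH⁻]^3 = s(0.136)^3
s = 3.79×10⁻²⁰ / (0.136)^3 = 1.51×10⁻¹⁷
s = 1.51×10⁻¹⁷ mol L⁻¹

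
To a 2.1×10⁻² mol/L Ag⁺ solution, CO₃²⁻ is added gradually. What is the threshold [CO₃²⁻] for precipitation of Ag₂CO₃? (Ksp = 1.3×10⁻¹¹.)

2.9×10⁻⁸ M

A salt starts to precipitate once the ion product Q reaches its Ksp.
Ag₂CO₃(s) ⇌ 2 Ag⁺(aq) + CO₃²⁻(aq)
Ksp = [Ag⁺]^2[CO₃²⁻] = [CO₃²⁻](2.1×10⁻²)^2
[CO₃²⁻] = 1.3×10⁻¹¹ / (2.1×10⁻²)^2 = 2.9×10⁻⁸
[CO₃²⁻] = 2.9×10⁻⁸ mol/L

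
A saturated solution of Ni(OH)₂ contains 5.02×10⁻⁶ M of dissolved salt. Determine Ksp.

Ksp = 5.06×10⁻¹⁶

Ni(OH)₂(s) ⇌ Ni²⁺(aq) + 2 OH⁻(aq)
If s mol/L of Ni(OH)₂ dissolves, [Ni²⁺] = s and [OH⁻] = 2s.
Ksp = [Ni²⁺][OH⁻]^2 = s · (2s)^2 = 4s^3
Ksp = 4 × (5.02×10⁻⁶)^3 = 5.06×10⁻¹⁶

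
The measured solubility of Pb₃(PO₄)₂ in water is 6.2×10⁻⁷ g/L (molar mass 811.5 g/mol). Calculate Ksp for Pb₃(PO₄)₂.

Ksp = 2.8×10⁻⁴⁴

Convert to molarity: s = 6.2×10⁻⁷ / 811.5 = 7.640×10⁻¹⁰ mol/L
Pb₃(PO₄)₂(s) ⇌ 3 Pb²⁺(aq) + 2 PO₄³⁻(aq)
Let s be the molar solubility. Then [Pb²⁺] = 3s and [PO₄³⁻] = 2s.
Ksp = [Pb²⁺]^3[PO₄³⁻]^2 = (3s)^3 · (2s)^2 = 108s^5
Ksp = 108 × (7.640×10⁻¹⁰)^5 = 2.8×10⁻⁴⁴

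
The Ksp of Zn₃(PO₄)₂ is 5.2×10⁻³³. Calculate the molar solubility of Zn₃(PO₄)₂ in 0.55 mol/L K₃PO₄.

Zn₃(PO₄)₂(s) ⇌ 3 Zn²⁺(aq) + 2 PO₄³⁻(aq)
With PO₄³⁻ already at 0.55 mol/L and s small, take [PO₄³⁻] ≈ 0.55 mol/L and [Zn²⁺] = 3s.
Ksp = [Zn²⁺]^3[PO₄³⁻]^2 = (3s)^3(0.55)^2
(3s)^3 = 5.2×10⁻³³ / (0.55)^2 = 1.7×10⁻³²
s = 8.6×10⁻¹² mol/L

8.6×10⁻¹² M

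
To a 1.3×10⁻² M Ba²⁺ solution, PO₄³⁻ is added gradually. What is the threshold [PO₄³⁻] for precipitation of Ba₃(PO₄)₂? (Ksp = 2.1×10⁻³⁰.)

A salt starts to precipitate once the ion product Q reaches its Ksp.
Ba₃(PO₄)₂(s) ⇌ 3 Ba²⁺(aq) + 2 PO₄³⁻(aq)
Ksp = [Ba²⁺]^3[PO₄³⁻]^2 = [PO₄³⁻]^2(1.3×10⁻²)^3
[PO₄³⁻]^2 = 2.1×10⁻³⁰ / (1.3×10⁻²)^3 = 9.6×10⁻²⁵
[PO₄³⁻] = 9.8×10⁻¹³ M

9.8×10⁻¹³ M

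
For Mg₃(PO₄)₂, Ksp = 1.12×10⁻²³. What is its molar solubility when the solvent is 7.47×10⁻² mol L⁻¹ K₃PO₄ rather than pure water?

4.20×10⁻⁸ M

Mg₃(PO₄)₂(s) ⇌ 3 Mg²⁺(aq) + 2 PO₄³⁻(aq)
With PO₄³⁻ already at 7.47×10⁻² mol L⁻¹ and s small, take [PO₄³⁻] ≈ 7.47×10⁻² mol L⁻¹ and [Mg²⁺] = 3s.
Ksp = [Mg²⁺]^3[PO₄³⁻]^2 = (3s)^3(7.47×10⁻²)^2
(3s)^3 = 1.12×10⁻²³ / (7.47×10⁻²)^2 = 2.01×10⁻²¹
s = 4.20×10⁻⁸ mol L⁻¹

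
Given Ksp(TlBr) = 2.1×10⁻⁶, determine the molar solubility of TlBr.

1.4×10⁻³ M

TlBr(s) ⇌ Tl⁺(aq) + Br⁻(aq)
Let s be the molar solubility. Then [Tl⁺] = s and [Br⁻] = s.
Ksp = [Tl⁺][Br⁻] = s · s = s^2
s^2 = 2.1×10⁻⁶
s = 1.4×10⁻³ mol L⁻¹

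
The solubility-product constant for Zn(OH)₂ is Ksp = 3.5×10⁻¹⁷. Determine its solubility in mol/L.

2.1×10⁻⁶ M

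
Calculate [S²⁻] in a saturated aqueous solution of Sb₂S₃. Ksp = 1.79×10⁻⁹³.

Sb₂S₃(s) ⇌ 2 Sb³⁺(aq) + 3 S²⁻(aq)
For each mole of Sb₂S₃ that dissolves per liter, [Sb³⁺] = 2s and [S²⁻] = 3s; let s denote this solubility.
Ksp = [Sb³⁺]^2[S²⁻]^3 = (2s)^2 · (3s)^3 = 108s^5 = 1.79×10⁻⁹³
s = 1.11×10⁻¹⁹ M
[S²⁻] = 3s = 3.32×10⁻¹⁹ M

3.32×10⁻¹⁹ M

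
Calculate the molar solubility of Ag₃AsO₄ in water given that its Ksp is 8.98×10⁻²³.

1.35×10⁻⁶ M

Ag₃AsO₄(s) ⇌ 3 Ag⁺(aq) + AsO₄³⁻(aq)
If s mol/L of Ag₃AsO₄ dissolves, [Ag⁺] = 3s and [AsO₄³⁻] = s.
Ksp = [Ag⁺]^3[AsO₄³⁻] = (3s)^3 · s = 27s^4
27s^4 = 8.98×10⁻²³  ⇒  s^4 = 3.33×10⁻²⁴
Taking the 4th root, s = 1.35×10⁻⁶ mol L⁻¹.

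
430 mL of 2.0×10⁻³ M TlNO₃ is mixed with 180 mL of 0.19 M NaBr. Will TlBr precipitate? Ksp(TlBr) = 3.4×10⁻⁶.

The combined volume is 610 mL.
[Tl⁺] = (2.0×10⁻³)(430)/610 = 1.4×10⁻³ M
[Br⁻] = (0.19)(180)/610 = 5.6×10⁻² M
Q = [Tl⁺][Br⁻] = 7.9×10⁻⁵
Because Q > Ksp (7.9×10⁻⁵ vs 3.4×10⁻⁶), a precipitate of TlBr forms.

Yes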